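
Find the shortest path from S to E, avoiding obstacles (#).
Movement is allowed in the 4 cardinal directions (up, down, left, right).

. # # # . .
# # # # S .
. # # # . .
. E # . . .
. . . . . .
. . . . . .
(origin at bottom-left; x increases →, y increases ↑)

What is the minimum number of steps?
7
(one shortest path: (4, 4) → (4, 3) → (4, 2) → (3, 2) → (3, 1) → (2, 1) → (1, 1) → (1, 2))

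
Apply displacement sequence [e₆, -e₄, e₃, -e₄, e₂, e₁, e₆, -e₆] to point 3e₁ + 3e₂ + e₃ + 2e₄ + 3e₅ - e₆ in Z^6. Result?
(4, 4, 2, 0, 3, 0)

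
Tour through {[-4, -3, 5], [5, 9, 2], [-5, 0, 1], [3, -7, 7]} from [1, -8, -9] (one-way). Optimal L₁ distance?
60
(one optimal route: (1, -8, -9) → (3, -7, 7) → (-4, -3, 5) → (-5, 0, 1) → (5, 9, 2))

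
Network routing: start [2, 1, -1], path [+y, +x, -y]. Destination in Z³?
(3, 1, -1)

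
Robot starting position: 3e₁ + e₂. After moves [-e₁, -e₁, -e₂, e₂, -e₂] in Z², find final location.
(1, 0)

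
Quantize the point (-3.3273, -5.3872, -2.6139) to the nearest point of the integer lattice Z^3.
(-3, -5, -3)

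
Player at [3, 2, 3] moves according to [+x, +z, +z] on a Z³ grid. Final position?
(4, 2, 5)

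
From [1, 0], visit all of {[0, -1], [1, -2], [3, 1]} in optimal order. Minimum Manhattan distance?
9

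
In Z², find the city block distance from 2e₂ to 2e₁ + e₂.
3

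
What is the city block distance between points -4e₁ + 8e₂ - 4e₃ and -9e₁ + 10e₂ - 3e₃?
8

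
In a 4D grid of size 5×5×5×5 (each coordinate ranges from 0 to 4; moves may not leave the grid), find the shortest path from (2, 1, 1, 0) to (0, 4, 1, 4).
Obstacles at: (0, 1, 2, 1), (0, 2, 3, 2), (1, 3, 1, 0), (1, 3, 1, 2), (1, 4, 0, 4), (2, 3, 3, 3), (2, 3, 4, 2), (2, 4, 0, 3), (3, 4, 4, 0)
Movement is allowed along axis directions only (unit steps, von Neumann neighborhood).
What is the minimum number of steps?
9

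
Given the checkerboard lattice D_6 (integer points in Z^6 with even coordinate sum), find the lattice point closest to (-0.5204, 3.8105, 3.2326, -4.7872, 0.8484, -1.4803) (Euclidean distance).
(-1, 4, 3, -5, 1, -2)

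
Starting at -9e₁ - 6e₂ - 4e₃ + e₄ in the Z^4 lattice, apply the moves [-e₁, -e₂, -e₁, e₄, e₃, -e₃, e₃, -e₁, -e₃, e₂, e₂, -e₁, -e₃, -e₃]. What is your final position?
(-13, -5, -6, 2)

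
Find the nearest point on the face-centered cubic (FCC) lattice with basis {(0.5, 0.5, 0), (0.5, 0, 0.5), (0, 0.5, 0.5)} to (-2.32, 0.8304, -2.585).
(-2.5, 1, -2.5)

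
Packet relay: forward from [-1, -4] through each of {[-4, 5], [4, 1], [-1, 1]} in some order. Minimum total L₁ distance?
22
(one optimal route: (-1, -4) → (4, 1) → (-1, 1) → (-4, 5))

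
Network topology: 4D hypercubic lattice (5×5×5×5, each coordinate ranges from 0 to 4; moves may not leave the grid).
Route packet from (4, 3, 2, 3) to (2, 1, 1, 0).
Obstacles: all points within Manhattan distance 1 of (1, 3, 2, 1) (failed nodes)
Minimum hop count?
8
(one shortest path: (4, 3, 2, 3) → (3, 3, 2, 3) → (2, 3, 2, 3) → (2, 2, 2, 3) → (2, 1, 2, 3) → (2, 1, 1, 3) → (2, 1, 1, 2) → (2, 1, 1, 1) → (2, 1, 1, 0))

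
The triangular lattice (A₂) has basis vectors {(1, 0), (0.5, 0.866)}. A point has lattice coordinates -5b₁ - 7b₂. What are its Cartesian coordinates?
(-8.5, -6.062)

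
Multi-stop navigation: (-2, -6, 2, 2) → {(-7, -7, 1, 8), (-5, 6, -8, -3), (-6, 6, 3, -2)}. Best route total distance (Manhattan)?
52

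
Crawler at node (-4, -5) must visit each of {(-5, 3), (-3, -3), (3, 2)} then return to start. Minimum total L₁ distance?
32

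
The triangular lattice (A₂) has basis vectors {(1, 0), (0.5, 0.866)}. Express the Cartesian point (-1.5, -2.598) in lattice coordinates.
-3b₂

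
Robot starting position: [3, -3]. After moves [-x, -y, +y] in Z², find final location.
(2, -3)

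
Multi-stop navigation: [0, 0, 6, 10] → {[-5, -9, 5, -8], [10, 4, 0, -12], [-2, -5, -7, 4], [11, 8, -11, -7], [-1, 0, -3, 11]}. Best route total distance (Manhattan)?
117
(one optimal route: (0, 0, 6, 10) → (-1, 0, -3, 11) → (-2, -5, -7, 4) → (-5, -9, 5, -8) → (10, 4, 0, -12) → (11, 8, -11, -7))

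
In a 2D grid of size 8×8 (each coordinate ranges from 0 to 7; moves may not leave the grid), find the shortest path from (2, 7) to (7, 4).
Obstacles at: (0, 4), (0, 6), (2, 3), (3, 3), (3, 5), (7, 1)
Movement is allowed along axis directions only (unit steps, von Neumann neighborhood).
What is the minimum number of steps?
8
(one shortest path: (2, 7) → (3, 7) → (4, 7) → (5, 7) → (6, 7) → (7, 7) → (7, 6) → (7, 5) → (7, 4))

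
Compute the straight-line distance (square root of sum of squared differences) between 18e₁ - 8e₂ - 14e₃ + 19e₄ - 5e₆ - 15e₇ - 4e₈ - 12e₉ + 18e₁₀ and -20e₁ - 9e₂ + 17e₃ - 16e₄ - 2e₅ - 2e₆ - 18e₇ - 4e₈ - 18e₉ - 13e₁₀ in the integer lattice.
68.1909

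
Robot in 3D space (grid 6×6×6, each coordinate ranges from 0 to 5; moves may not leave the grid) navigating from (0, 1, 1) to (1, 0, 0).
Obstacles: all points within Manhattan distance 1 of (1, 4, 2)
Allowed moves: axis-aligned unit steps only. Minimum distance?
3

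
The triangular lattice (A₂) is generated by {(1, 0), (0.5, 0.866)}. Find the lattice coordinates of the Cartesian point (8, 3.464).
6b₁ + 4b₂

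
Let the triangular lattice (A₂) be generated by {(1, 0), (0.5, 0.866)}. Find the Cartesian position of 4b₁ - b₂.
(3.5, -0.866)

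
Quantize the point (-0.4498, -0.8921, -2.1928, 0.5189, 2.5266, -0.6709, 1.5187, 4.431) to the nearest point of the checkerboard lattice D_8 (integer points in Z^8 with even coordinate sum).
(0, -1, -2, 1, 3, -1, 2, 4)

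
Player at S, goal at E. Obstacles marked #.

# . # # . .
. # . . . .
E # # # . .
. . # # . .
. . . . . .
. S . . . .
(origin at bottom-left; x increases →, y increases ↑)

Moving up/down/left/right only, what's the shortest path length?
4
(one shortest path: (1, 0) → (0, 0) → (0, 1) → (0, 2) → (0, 3))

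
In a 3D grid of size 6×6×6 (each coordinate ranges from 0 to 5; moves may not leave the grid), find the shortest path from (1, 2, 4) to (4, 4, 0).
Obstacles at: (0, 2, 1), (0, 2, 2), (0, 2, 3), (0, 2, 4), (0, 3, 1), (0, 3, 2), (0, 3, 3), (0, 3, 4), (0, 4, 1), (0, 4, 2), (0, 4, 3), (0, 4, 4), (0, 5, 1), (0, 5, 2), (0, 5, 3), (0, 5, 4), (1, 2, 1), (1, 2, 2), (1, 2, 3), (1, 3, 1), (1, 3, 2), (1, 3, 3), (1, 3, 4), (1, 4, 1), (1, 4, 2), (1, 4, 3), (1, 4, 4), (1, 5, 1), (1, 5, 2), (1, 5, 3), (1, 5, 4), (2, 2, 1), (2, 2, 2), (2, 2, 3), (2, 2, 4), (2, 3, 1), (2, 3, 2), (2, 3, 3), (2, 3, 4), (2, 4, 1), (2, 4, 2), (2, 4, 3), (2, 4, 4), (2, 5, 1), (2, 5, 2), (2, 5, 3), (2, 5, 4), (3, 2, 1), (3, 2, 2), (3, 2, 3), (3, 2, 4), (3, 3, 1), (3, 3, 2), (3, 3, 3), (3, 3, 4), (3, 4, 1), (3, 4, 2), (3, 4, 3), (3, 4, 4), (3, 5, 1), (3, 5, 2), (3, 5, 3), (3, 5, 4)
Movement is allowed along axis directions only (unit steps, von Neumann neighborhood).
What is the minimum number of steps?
11
(one shortest path: (1, 2, 4) → (1, 1, 4) → (2, 1, 4) → (3, 1, 4) → (4, 1, 4) → (4, 2, 4) → (4, 3, 4) → (4, 4, 4) → (4, 4, 3) → (4, 4, 2) → (4, 4, 1) → (4, 4, 0))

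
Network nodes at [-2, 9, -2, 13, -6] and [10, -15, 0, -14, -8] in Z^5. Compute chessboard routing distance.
27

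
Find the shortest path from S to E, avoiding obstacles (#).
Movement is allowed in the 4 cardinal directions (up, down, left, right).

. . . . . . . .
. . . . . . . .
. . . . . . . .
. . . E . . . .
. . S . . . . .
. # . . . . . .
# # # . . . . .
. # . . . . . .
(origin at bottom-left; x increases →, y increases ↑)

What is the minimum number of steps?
2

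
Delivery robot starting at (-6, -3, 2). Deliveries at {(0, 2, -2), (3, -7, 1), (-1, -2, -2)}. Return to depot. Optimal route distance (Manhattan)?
44
(one optimal route: (-6, -3, 2) → (3, -7, 1) → (0, 2, -2) → (-1, -2, -2) → (-6, -3, 2))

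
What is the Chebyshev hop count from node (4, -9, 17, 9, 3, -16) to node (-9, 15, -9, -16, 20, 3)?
26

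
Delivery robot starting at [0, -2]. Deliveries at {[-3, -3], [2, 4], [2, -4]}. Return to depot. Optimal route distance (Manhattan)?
26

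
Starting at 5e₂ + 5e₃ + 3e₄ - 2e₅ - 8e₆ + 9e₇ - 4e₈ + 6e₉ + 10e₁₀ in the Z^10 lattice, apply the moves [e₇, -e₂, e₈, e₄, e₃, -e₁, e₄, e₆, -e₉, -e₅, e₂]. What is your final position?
(-1, 5, 6, 5, -3, -7, 10, -3, 5, 10)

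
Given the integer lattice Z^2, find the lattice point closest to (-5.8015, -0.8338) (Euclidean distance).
(-6, -1)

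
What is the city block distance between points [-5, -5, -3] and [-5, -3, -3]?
2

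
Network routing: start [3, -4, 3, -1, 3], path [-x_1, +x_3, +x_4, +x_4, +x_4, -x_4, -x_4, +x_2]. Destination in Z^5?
(2, -3, 4, 0, 3)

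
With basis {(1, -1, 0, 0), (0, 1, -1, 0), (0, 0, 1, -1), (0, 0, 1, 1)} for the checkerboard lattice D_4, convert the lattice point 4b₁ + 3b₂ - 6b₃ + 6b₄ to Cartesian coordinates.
(4, -1, -3, 12)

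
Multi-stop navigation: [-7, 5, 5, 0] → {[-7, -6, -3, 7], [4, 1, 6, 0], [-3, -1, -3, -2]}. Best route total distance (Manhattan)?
54
(one optimal route: (-7, 5, 5, 0) → (4, 1, 6, 0) → (-3, -1, -3, -2) → (-7, -6, -3, 7))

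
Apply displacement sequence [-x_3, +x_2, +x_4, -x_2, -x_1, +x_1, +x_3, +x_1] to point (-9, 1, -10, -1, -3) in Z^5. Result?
(-8, 1, -10, 0, -3)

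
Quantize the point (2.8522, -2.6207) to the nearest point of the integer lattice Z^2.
(3, -3)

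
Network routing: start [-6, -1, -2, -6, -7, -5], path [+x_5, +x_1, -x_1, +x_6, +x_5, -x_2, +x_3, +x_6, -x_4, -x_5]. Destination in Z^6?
(-6, -2, -1, -7, -6, -3)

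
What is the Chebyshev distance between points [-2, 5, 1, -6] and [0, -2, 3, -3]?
7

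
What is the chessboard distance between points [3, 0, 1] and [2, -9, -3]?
9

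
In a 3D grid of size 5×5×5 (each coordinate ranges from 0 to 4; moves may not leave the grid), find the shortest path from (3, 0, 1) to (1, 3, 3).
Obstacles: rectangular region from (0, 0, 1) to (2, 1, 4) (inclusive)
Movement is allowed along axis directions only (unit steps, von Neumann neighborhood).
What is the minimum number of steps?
7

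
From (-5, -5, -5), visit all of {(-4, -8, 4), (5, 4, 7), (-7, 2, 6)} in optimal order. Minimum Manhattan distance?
43
(one optimal route: (-5, -5, -5) → (-4, -8, 4) → (-7, 2, 6) → (5, 4, 7))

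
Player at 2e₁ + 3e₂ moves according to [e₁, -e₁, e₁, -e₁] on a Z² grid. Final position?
(2, 3)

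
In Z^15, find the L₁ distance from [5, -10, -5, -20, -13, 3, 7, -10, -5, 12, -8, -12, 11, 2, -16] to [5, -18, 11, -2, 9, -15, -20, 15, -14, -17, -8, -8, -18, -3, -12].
214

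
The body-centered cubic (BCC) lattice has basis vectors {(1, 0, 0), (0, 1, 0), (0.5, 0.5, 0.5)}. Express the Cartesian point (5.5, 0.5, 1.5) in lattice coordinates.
4b₁ - b₂ + 3b₃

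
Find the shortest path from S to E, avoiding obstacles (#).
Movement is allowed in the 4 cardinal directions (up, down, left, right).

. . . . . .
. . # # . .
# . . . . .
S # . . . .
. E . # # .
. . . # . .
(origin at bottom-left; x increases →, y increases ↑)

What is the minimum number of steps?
2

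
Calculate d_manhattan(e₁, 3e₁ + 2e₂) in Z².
4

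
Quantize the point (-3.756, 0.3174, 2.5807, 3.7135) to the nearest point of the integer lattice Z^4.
(-4, 0, 3, 4)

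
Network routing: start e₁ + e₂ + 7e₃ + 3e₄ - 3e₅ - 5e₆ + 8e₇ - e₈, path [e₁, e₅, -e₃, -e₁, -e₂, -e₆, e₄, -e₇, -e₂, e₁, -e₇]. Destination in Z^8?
(2, -1, 6, 4, -2, -6, 6, -1)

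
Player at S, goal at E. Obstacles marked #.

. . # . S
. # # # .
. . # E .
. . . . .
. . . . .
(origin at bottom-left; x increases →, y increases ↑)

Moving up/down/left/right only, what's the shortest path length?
3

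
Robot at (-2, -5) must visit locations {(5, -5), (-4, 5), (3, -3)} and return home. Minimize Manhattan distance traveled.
38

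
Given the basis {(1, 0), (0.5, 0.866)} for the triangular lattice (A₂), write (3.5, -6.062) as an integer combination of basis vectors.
7b₁ - 7b₂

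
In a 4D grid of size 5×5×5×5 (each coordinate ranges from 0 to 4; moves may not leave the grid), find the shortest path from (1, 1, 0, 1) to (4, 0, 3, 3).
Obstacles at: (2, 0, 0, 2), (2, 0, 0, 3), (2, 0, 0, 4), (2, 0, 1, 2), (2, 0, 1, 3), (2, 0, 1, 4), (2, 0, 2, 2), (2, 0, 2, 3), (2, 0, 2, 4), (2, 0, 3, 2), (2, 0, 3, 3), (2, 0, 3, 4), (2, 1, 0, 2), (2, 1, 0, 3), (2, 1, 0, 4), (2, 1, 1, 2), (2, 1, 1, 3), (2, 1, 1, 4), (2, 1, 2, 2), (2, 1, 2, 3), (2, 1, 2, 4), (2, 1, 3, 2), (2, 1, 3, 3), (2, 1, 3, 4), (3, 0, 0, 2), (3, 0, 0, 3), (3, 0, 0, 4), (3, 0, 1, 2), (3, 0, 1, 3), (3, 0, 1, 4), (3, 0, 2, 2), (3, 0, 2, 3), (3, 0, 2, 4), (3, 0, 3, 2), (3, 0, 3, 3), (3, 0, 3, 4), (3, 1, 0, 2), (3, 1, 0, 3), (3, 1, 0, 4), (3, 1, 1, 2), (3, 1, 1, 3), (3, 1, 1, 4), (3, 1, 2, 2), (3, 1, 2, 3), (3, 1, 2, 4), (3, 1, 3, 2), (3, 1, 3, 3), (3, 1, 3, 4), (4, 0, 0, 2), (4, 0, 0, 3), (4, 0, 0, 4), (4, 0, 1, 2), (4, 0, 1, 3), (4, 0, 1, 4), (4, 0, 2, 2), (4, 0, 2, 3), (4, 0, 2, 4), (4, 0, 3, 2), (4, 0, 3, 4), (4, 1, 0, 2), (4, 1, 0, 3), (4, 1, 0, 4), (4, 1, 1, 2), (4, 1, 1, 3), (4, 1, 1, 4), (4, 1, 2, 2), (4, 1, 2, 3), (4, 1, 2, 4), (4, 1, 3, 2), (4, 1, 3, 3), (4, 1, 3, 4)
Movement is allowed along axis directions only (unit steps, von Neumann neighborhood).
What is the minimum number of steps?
11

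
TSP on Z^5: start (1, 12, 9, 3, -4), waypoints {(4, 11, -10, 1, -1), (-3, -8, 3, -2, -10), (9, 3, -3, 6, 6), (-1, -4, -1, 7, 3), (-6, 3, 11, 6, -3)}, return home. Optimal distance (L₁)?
174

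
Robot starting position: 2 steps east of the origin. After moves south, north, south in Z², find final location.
(2, -1)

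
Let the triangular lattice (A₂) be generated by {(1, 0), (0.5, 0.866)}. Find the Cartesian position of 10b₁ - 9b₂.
(5.5, -7.794)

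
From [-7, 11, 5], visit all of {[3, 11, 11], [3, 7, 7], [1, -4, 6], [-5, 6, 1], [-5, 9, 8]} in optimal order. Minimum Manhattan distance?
56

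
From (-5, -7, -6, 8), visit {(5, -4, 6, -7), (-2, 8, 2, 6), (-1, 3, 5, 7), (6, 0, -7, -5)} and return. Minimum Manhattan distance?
118
(one optimal route: (-5, -7, -6, 8) → (-2, 8, 2, 6) → (-1, 3, 5, 7) → (5, -4, 6, -7) → (6, 0, -7, -5) → (-5, -7, -6, 8))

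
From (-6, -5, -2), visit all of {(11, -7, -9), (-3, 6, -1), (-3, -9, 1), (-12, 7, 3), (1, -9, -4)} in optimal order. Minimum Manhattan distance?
80
(one optimal route: (-6, -5, -2) → (-12, 7, 3) → (-3, 6, -1) → (-3, -9, 1) → (1, -9, -4) → (11, -7, -9))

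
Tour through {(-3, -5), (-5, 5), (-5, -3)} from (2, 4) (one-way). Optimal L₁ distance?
20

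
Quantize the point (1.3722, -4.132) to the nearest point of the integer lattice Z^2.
(1, -4)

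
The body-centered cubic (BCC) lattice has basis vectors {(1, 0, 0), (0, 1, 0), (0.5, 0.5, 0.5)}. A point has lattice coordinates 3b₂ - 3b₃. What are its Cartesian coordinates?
(-1.5, 1.5, -1.5)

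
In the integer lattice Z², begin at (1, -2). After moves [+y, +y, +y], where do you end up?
(1, 1)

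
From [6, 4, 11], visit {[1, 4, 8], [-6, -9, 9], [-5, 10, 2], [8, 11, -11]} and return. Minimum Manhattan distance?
114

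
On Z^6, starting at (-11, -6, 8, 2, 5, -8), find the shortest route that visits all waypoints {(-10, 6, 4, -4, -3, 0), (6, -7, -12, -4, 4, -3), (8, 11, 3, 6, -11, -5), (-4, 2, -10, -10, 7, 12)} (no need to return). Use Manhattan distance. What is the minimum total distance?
193
(one optimal route: (-11, -6, 8, 2, 5, -8) → (-10, 6, 4, -4, -3, 0) → (8, 11, 3, 6, -11, -5) → (6, -7, -12, -4, 4, -3) → (-4, 2, -10, -10, 7, 12))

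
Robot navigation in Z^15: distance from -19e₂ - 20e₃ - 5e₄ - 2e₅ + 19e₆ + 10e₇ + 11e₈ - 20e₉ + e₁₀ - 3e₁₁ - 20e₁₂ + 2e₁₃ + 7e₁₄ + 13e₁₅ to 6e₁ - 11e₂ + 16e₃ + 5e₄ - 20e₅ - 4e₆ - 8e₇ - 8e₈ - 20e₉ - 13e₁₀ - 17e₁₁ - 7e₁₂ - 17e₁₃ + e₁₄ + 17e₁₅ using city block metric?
208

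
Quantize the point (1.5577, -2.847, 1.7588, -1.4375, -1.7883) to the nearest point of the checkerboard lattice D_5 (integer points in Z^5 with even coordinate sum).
(2, -3, 2, -1, -2)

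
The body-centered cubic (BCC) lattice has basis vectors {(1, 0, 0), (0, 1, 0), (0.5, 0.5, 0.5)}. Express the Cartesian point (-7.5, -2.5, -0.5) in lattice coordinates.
-7b₁ - 2b₂ - b₃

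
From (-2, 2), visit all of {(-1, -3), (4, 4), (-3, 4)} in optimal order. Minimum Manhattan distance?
22
(one optimal route: (-2, 2) → (-1, -3) → (-3, 4) → (4, 4))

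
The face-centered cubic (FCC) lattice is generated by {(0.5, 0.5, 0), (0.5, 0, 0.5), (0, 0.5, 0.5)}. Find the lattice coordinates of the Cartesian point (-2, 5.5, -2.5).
6b₁ - 10b₂ + 5b₃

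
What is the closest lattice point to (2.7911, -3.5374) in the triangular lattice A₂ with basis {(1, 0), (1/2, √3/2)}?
(3, -3.464)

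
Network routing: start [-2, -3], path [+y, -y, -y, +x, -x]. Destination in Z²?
(-2, -4)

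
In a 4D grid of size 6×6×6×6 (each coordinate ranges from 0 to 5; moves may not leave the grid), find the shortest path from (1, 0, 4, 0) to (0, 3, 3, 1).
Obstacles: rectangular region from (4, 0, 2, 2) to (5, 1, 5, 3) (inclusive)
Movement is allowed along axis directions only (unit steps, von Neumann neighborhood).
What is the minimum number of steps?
6
(one shortest path: (1, 0, 4, 0) → (0, 0, 4, 0) → (0, 1, 4, 0) → (0, 2, 4, 0) → (0, 3, 4, 0) → (0, 3, 3, 0) → (0, 3, 3, 1))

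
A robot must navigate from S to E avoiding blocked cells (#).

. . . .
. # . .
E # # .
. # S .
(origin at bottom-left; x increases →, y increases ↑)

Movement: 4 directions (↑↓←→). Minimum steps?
9
(one shortest path: (2, 0) → (3, 0) → (3, 1) → (3, 2) → (2, 2) → (2, 3) → (1, 3) → (0, 3) → (0, 2) → (0, 1))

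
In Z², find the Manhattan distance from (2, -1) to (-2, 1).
6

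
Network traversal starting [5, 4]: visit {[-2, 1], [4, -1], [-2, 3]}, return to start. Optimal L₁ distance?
24
(one optimal route: (5, 4) → (4, -1) → (-2, 1) → (-2, 3) → (5, 4))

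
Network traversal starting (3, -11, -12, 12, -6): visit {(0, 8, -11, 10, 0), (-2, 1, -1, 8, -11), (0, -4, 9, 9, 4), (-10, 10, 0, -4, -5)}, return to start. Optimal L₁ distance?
186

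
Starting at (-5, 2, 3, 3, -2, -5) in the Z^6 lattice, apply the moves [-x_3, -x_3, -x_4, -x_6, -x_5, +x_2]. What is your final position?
(-5, 3, 1, 2, -3, -6)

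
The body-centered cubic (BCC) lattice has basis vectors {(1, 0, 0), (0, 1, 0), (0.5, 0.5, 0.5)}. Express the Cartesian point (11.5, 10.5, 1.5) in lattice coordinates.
10b₁ + 9b₂ + 3b₃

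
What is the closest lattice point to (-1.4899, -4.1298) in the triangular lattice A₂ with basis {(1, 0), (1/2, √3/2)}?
(-1.5, -4.33)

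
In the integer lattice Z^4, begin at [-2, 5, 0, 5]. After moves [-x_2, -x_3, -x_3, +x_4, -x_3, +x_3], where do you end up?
(-2, 4, -2, 6)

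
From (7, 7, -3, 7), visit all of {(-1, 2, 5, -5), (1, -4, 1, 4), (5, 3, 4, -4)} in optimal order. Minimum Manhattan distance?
54
(one optimal route: (7, 7, -3, 7) → (1, -4, 1, 4) → (-1, 2, 5, -5) → (5, 3, 4, -4))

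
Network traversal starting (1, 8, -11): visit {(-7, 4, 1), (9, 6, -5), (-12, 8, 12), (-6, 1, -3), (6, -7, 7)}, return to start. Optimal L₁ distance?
132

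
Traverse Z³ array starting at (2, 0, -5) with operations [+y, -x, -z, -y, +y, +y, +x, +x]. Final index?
(3, 2, -6)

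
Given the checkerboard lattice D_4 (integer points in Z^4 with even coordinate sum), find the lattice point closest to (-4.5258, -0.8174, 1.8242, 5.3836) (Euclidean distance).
(-4, -1, 2, 5)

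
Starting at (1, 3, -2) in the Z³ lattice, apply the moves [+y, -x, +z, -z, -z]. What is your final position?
(0, 4, -3)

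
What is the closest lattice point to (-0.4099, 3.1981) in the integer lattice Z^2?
(0, 3)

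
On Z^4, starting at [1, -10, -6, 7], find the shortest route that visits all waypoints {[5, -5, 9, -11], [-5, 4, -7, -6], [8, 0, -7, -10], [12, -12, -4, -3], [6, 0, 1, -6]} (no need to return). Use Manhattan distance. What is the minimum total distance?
114
(one optimal route: (1, -10, -6, 7) → (12, -12, -4, -3) → (5, -5, 9, -11) → (6, 0, 1, -6) → (8, 0, -7, -10) → (-5, 4, -7, -6))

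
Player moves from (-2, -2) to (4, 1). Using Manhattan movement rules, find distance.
9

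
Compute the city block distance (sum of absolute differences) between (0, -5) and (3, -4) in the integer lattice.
4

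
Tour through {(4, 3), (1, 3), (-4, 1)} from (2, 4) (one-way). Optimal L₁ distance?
13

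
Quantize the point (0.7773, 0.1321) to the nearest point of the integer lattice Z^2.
(1, 0)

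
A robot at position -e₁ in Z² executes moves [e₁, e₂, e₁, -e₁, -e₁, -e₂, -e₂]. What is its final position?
(-1, -1)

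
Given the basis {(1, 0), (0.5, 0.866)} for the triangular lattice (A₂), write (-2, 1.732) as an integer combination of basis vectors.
-3b₁ + 2b₂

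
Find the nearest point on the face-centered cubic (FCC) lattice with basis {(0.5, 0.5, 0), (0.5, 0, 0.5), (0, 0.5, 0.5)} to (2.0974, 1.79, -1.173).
(2, 2, -1)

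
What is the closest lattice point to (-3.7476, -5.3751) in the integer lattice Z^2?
(-4, -5)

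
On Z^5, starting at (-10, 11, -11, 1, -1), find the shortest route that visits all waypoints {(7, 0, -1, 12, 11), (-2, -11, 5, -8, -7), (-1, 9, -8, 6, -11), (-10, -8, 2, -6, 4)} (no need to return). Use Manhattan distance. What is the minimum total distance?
161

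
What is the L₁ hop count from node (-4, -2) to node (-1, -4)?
5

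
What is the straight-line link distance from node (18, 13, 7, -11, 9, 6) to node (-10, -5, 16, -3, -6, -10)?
41.6413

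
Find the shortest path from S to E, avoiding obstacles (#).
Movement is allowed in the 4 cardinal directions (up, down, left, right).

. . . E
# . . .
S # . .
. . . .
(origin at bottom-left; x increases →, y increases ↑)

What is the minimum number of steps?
7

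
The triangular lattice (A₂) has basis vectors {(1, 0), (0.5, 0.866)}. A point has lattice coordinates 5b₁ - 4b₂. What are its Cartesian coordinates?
(3, -3.464)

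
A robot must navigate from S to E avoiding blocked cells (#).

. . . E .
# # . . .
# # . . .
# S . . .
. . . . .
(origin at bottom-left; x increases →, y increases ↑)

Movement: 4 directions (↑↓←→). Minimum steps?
5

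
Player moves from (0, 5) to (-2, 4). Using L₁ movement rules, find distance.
3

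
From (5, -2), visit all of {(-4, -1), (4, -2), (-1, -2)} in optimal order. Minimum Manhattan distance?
10
(one optimal route: (5, -2) → (4, -2) → (-1, -2) → (-4, -1))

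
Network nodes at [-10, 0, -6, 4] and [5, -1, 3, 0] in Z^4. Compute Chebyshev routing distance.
15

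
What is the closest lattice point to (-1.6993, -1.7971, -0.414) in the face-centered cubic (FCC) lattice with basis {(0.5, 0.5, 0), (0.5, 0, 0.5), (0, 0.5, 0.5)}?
(-1.5, -2, -0.5)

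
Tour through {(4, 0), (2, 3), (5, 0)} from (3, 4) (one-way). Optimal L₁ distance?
8
(one optimal route: (3, 4) → (2, 3) → (4, 0) → (5, 0))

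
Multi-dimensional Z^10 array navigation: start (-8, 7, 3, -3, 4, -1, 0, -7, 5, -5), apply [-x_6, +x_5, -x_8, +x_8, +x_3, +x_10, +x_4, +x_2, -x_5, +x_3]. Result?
(-8, 8, 5, -2, 4, -2, 0, -7, 5, -4)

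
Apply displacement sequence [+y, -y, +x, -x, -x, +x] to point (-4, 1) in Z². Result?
(-4, 1)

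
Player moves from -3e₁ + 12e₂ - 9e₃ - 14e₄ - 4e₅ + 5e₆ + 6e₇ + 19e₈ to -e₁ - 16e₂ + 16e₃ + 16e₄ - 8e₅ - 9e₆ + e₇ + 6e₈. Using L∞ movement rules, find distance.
30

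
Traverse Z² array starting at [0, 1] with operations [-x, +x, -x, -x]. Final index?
(-2, 1)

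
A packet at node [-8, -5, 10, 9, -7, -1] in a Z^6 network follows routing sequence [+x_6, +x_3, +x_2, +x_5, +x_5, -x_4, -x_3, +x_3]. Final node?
(-8, -4, 11, 8, -5, 0)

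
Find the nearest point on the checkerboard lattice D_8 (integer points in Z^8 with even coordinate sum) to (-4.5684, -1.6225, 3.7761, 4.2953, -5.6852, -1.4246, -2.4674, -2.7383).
(-5, -2, 4, 4, -6, -1, -3, -3)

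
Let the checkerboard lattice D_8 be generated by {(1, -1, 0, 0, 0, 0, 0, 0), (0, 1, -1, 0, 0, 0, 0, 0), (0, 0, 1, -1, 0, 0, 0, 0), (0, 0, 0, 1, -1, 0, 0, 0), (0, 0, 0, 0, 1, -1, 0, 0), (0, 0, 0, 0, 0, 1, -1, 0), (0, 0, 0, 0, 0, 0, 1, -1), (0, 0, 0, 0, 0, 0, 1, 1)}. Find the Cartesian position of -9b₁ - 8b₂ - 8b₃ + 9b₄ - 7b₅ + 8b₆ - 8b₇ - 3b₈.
(-9, 1, 0, 17, -16, 15, -19, 5)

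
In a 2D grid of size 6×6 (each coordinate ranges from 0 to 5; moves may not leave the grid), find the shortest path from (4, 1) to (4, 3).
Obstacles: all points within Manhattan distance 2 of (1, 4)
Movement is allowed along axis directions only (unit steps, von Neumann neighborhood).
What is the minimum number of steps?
2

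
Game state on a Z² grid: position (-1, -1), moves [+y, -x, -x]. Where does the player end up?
(-3, 0)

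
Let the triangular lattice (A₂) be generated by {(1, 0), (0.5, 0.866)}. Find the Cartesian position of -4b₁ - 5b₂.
(-6.5, -4.33)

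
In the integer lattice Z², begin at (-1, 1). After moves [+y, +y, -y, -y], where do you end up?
(-1, 1)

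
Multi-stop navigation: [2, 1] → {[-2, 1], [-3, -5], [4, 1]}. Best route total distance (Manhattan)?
15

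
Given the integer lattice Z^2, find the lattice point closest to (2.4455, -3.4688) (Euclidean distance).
(2, -3)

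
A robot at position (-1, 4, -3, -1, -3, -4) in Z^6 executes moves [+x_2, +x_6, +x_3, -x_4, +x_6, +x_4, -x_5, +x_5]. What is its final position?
(-1, 5, -2, -1, -3, -2)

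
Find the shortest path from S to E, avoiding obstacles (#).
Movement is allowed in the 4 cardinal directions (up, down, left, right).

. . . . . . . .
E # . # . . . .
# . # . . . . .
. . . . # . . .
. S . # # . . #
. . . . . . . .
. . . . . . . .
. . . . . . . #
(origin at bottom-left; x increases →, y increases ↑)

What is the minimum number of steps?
12
(one shortest path: (1, 3) → (2, 3) → (2, 4) → (3, 4) → (3, 5) → (4, 5) → (4, 6) → (4, 7) → (3, 7) → (2, 7) → (1, 7) → (0, 7) → (0, 6))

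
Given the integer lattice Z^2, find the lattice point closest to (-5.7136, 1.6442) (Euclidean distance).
(-6, 2)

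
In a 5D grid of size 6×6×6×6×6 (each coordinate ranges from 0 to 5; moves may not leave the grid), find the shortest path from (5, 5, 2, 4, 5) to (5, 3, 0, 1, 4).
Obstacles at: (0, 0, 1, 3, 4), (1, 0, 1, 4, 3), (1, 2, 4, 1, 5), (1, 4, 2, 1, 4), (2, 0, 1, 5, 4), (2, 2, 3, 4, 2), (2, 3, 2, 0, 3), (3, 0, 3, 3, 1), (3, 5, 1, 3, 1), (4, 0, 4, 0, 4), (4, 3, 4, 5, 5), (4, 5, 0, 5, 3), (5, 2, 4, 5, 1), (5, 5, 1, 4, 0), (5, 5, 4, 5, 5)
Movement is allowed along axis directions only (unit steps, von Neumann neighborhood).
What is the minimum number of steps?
8
(one shortest path: (5, 5, 2, 4, 5) → (5, 4, 2, 4, 5) → (5, 3, 2, 4, 5) → (5, 3, 1, 4, 5) → (5, 3, 0, 4, 5) → (5, 3, 0, 3, 5) → (5, 3, 0, 2, 5) → (5, 3, 0, 1, 5) → (5, 3, 0, 1, 4))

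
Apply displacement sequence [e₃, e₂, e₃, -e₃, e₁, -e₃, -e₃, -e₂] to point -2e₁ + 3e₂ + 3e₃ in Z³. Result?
(-1, 3, 2)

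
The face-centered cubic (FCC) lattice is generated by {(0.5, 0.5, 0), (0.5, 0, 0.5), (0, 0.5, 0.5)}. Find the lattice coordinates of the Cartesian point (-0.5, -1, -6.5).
5b₁ - 6b₂ - 7b₃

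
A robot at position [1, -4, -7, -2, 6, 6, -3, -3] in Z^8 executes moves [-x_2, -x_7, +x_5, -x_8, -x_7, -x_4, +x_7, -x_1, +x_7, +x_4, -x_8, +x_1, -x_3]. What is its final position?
(1, -5, -8, -2, 7, 6, -3, -5)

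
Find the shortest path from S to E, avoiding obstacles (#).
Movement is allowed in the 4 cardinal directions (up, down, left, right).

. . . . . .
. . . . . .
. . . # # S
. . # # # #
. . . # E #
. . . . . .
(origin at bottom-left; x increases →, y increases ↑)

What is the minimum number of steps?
13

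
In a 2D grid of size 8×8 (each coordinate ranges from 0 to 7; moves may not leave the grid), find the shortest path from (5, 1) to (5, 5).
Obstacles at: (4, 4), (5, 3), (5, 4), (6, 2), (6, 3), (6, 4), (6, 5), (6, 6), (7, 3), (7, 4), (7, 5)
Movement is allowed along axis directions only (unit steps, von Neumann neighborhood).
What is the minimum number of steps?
8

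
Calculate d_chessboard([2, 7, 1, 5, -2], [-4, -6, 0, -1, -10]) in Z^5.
13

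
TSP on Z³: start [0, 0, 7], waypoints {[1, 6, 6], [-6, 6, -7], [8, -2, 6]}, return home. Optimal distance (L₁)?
72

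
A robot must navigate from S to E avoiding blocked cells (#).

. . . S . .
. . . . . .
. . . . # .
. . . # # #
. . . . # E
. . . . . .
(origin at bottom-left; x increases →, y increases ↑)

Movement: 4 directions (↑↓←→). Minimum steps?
10
(one shortest path: (3, 5) → (2, 5) → (2, 4) → (2, 3) → (2, 2) → (2, 1) → (3, 1) → (3, 0) → (4, 0) → (5, 0) → (5, 1))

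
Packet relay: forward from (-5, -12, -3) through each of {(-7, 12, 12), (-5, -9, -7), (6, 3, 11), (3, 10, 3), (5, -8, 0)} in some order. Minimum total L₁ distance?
87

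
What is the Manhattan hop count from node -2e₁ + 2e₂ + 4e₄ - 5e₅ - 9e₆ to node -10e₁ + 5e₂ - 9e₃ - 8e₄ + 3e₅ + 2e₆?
51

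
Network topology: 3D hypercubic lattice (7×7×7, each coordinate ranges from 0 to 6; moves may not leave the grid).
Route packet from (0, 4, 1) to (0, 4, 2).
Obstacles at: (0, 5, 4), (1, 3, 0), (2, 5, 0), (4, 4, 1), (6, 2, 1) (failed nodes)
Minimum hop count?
1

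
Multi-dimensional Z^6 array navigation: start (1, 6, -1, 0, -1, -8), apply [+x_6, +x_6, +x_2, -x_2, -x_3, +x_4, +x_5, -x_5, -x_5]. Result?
(1, 6, -2, 1, -2, -6)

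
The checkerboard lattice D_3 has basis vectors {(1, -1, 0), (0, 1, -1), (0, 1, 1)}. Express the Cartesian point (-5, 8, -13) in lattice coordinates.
-5b₁ + 8b₂ - 5b₃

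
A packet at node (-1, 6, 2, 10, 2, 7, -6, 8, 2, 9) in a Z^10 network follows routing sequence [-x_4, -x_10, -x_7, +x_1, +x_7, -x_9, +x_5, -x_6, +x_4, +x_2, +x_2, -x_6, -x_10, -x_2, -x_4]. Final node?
(0, 7, 2, 9, 3, 5, -6, 8, 1, 7)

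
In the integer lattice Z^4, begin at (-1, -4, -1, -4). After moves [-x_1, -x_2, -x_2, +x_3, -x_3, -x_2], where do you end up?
(-2, -7, -1, -4)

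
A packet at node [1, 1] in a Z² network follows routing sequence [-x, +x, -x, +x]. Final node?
(1, 1)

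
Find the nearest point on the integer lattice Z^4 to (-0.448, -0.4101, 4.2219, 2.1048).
(0, 0, 4, 2)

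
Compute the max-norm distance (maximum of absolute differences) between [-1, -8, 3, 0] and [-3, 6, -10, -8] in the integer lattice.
14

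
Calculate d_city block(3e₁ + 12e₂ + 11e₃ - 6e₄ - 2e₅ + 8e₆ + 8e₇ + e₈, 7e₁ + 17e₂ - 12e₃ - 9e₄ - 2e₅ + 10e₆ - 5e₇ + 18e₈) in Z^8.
67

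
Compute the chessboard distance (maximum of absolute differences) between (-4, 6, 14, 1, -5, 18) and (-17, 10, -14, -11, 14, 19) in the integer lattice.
28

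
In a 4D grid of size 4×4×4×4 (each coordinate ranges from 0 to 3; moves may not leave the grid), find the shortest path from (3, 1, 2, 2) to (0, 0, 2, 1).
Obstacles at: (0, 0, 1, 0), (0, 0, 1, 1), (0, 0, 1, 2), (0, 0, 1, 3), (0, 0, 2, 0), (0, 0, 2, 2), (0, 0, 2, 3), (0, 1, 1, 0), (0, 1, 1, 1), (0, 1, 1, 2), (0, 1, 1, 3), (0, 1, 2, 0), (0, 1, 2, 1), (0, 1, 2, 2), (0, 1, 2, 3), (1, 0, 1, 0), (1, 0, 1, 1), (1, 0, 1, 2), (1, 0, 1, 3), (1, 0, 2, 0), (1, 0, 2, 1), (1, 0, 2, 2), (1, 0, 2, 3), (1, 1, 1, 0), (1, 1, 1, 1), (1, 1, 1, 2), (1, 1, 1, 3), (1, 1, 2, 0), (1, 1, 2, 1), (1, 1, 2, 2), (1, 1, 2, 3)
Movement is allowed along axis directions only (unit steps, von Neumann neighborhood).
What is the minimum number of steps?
7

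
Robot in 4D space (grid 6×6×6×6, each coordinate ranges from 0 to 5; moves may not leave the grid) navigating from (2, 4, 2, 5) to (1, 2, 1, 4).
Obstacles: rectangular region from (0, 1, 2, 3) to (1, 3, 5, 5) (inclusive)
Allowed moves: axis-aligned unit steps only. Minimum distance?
5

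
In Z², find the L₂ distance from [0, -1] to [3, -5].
5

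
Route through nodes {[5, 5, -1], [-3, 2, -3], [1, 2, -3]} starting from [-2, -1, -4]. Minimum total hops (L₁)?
18
(one optimal route: (-2, -1, -4) → (-3, 2, -3) → (1, 2, -3) → (5, 5, -1))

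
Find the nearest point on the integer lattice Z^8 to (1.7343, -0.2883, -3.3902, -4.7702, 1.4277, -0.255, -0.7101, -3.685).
(2, 0, -3, -5, 1, 0, -1, -4)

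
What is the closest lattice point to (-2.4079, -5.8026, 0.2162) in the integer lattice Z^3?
(-2, -6, 0)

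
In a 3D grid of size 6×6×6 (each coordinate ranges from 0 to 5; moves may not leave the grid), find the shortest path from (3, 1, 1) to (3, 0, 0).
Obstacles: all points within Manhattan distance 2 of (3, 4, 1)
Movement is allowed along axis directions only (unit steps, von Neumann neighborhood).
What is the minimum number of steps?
2
(one shortest path: (3, 1, 1) → (3, 0, 1) → (3, 0, 0))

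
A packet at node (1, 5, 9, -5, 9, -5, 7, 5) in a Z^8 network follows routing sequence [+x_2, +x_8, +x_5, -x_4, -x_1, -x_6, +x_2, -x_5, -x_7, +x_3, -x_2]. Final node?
(0, 6, 10, -6, 9, -6, 6, 6)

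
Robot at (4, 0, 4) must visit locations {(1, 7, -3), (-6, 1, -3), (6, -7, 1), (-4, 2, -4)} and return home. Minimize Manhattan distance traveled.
68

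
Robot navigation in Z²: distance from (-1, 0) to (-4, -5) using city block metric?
8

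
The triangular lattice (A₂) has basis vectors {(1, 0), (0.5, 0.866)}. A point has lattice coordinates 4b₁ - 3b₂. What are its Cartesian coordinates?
(2.5, -2.598)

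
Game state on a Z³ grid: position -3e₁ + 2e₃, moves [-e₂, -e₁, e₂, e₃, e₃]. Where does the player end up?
(-4, 0, 4)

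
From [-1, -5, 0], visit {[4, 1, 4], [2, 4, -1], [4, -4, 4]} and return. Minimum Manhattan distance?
38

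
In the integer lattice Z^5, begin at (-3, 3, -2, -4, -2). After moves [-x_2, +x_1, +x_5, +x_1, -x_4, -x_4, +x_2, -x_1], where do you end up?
(-2, 3, -2, -6, -1)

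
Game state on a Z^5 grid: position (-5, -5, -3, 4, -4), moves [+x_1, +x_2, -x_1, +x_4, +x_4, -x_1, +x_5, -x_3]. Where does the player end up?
(-6, -4, -4, 6, -3)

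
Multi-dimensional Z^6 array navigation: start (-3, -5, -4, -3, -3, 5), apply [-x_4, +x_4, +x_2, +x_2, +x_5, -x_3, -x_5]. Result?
(-3, -3, -5, -3, -3, 5)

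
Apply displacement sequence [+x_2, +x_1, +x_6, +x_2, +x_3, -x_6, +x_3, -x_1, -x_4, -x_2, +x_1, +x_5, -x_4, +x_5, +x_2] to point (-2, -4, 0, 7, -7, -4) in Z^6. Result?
(-1, -2, 2, 5, -5, -4)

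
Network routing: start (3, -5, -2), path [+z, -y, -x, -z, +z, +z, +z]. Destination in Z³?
(2, -6, 1)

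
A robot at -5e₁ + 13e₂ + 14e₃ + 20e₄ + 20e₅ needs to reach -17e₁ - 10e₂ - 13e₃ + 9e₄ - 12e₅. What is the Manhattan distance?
105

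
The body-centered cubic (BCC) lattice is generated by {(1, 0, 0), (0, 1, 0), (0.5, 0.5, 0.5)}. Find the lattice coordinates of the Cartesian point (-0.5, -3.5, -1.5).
b₁ - 2b₂ - 3b₃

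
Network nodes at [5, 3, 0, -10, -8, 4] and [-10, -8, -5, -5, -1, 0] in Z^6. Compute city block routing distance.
47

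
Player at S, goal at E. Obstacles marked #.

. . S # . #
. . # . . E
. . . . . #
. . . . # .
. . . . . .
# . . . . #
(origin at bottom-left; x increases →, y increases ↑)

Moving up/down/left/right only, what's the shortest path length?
8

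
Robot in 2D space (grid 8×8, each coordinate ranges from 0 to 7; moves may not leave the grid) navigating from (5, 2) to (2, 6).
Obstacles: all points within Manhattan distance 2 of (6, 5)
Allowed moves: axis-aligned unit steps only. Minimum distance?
7
(one shortest path: (5, 2) → (4, 2) → (3, 2) → (2, 2) → (2, 3) → (2, 4) → (2, 5) → (2, 6))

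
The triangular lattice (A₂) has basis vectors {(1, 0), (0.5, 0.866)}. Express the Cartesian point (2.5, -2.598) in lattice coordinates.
4b₁ - 3b₂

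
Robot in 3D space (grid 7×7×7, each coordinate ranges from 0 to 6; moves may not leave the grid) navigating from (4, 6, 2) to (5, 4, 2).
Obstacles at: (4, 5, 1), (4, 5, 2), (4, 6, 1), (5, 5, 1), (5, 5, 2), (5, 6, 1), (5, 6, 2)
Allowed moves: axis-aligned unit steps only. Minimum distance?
5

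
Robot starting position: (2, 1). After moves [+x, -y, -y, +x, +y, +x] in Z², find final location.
(5, 0)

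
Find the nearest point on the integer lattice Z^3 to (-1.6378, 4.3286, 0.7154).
(-2, 4, 1)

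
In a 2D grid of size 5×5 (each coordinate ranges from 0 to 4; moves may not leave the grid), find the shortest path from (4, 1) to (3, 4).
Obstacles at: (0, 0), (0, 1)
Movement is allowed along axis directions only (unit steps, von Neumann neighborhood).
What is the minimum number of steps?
4
(one shortest path: (4, 1) → (3, 1) → (3, 2) → (3, 3) → (3, 4))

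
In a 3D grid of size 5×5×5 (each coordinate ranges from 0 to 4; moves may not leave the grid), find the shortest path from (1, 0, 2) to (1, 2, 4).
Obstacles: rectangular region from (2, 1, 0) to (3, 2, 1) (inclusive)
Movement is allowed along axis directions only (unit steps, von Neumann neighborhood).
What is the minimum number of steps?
4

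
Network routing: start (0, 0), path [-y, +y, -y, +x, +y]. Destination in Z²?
(1, 0)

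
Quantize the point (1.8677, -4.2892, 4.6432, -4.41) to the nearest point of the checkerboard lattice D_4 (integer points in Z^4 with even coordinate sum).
(2, -4, 5, -5)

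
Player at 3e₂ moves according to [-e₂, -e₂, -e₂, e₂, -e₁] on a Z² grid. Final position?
(-1, 1)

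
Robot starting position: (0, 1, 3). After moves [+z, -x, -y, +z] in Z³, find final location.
(-1, 0, 5)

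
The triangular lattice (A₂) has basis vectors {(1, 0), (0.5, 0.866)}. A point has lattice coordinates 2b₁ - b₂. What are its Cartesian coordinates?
(1.5, -0.866)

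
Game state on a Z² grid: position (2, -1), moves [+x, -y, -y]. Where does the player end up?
(3, -3)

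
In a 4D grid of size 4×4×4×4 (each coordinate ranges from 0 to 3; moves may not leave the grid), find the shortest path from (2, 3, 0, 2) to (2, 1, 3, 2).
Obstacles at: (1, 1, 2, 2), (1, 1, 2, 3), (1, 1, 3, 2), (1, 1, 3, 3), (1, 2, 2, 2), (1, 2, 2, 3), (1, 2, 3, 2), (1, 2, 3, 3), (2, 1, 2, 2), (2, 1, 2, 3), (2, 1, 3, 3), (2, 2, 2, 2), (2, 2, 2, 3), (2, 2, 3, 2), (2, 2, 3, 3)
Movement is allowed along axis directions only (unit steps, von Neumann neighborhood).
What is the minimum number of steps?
7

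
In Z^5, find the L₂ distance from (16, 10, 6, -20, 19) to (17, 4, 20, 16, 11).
39.9124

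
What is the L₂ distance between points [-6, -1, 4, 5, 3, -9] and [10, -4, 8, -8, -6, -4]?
23.5797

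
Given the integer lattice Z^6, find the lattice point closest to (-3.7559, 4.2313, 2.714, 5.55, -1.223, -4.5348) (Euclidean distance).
(-4, 4, 3, 6, -1, -5)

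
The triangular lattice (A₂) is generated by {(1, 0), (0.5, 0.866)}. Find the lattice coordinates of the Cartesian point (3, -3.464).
5b₁ - 4b₂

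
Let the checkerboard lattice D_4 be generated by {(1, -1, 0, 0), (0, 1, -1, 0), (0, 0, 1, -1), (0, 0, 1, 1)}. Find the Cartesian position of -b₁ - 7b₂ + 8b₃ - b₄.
(-1, -6, 14, -9)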